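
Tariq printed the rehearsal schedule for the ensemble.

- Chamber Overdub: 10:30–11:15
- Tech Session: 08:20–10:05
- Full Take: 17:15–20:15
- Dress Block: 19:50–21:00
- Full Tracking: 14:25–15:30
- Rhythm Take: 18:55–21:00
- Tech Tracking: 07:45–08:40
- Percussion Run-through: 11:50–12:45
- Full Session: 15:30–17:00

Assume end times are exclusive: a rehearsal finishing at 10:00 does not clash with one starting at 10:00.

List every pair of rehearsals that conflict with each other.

Sorted by start: Tech Tracking, Tech Session, Chamber Overdub, Percussion Run-through, Full Tracking, Full Session, Full Take, Rhythm Take, Dress Block.
Tech Session starts before Tech Tracking ends → Tech Tracking and Tech Session overlap.
Chamber Overdub starts after Tech Tracking ends — done with Tech Tracking.
Chamber Overdub starts after Tech Session ends — done with Tech Session.
Percussion Run-through starts after Chamber Overdub ends — done with Chamber Overdub.
Full Tracking starts after Percussion Run-through ends — done with Percussion Run-through.
Full Session starts exactly when Full Tracking ends (back-to-back, no overlap) — done with Full Tracking.
Full Take starts after Full Session ends — done with Full Session.
Rhythm Take starts before Full Take ends → Full Take and Rhythm Take overlap.
Dress Block starts before Full Take ends → Full Take and Dress Block overlap.
Dress Block starts before Rhythm Take ends → Rhythm Take and Dress Block overlap.

Dress Block & Full Take, Dress Block & Rhythm Take, Full Take & Rhythm Take, Tech Session & Tech Tracking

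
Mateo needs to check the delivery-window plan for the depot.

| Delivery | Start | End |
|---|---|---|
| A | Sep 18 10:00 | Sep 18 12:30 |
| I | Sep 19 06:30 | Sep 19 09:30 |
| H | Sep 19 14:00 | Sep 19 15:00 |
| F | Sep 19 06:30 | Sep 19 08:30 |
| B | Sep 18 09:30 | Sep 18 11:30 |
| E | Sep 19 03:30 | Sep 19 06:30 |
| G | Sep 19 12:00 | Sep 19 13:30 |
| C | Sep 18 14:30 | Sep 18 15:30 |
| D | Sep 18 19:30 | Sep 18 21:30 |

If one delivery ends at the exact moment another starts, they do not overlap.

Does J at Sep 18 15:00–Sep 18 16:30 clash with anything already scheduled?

B: ends Sep 18 11:30 at or before J starts Sep 18 15:00 → clear.
A: ends Sep 18 12:30 at or before J starts Sep 18 15:00 → clear.
C: starts Sep 18 14:30 before J ends Sep 18 16:30, and ends Sep 18 15:30 after J starts Sep 18 15:00 → overlap.
D: starts Sep 18 19:30 at or after J ends Sep 18 16:30 → clear.
E: starts Sep 19 03:30 at or after J ends Sep 18 16:30 → clear.
F: starts Sep 19 06:30 at or after J ends Sep 18 16:30 → clear.
I: starts Sep 19 06:30 at or after J ends Sep 18 16:30 → clear.
G: starts Sep 19 12:00 at or after J ends Sep 18 16:30 → clear.
H: starts Sep 19 14:00 at or after J ends Sep 18 16:30 → clear.
J overlaps C.

Yes — it overlaps C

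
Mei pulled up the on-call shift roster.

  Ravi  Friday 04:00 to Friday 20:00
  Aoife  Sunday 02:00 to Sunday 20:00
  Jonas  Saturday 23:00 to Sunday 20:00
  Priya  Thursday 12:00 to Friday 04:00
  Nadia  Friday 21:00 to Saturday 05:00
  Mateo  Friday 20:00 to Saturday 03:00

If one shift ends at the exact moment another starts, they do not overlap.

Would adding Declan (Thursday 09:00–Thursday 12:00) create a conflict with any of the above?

Priya: starts Thursday 12:00 at or after Declan ends Thursday 12:00 → clear.
Ravi: starts Friday 04:00 at or after Declan ends Thursday 12:00 → clear.
Mateo: starts Friday 20:00 at or after Declan ends Thursday 12:00 → clear.
Nadia: starts Friday 21:00 at or after Declan ends Thursday 12:00 → clear.
Jonas: starts Saturday 23:00 at or after Declan ends Thursday 12:00 → clear.
Aoife: starts Sunday 02:00 at or after Declan ends Thursday 12:00 → clear.

No — it doesn't clash with anything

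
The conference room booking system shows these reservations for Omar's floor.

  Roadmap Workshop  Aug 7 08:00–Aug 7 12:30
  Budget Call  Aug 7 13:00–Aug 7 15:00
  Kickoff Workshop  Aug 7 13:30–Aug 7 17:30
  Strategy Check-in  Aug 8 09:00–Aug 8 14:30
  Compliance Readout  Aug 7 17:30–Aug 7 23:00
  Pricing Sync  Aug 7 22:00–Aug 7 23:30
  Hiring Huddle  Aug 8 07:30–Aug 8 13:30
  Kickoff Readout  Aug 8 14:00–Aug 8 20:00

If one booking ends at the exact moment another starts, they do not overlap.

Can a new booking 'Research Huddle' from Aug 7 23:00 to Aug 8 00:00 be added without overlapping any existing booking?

No — it overlaps Pricing Sync

Roadmap Workshop: ends Aug 7 12:30 at or before Research Huddle starts Aug 7 23:00 → clear.
Budget Call: ends Aug 7 15:00 at or before Research Huddle starts Aug 7 23:00 → clear.
Kickoff Workshop: ends Aug 7 17:30 at or before Research Huddle starts Aug 7 23:00 → clear.
Compliance Readout: ends Aug 7 23:00 at or before Research Huddle starts Aug 7 23:00 → clear.
Pricing Sync: starts Aug 7 22:00 before Research Huddle ends Aug 8 00:00, and ends Aug 7 23:30 after Research Huddle starts Aug 7 23:00 → overlap.
Hiring Huddle: starts Aug 8 07:30 at or after Research Huddle ends Aug 8 00:00 → clear.
Strategy Check-in: starts Aug 8 09:00 at or after Research Huddle ends Aug 8 00:00 → clear.
Kickoff Readout: starts Aug 8 14:00 at or after Research Huddle ends Aug 8 00:00 → clear.
Research Huddle overlaps Pricing Sync.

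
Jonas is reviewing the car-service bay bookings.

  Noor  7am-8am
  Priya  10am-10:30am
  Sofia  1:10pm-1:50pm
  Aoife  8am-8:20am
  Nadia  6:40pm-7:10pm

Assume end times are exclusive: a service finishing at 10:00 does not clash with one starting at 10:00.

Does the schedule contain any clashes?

No

Two intervals overlap when each starts before the other ends.
Sorted by start: Noor, Aoife, Priya, Sofia, Nadia.
Aoife starts exactly when Noor ends (back-to-back, no overlap), so nothing later overlaps Noor either.
Priya starts after Aoife ends, so nothing later overlaps Aoife either.
Sofia starts after Priya ends, so nothing later overlaps Priya either.
Nadia starts after Sofia ends.
Every pair is clear; the schedule has no overlaps.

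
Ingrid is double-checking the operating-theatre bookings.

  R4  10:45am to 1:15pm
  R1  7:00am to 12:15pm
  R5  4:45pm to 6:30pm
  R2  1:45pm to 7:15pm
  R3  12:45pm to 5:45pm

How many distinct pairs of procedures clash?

Check each pair: they overlap iff neither finishes before the other starts.
Sorted by start: R1, R4, R3, R2, R5.
R4 starts before R1 ends → R1 and R4 overlap.
R3 starts after R1 ends — done with R1.
R3 starts before R4 ends → R4 and R3 overlap.
R2 starts after R4 ends — done with R4.
R2 starts before R3 ends → R3 and R2 overlap.
R5 starts before R3 ends → R3 and R5 overlap.
R5 starts before R2 ends → R2 and R5 overlap.
Overlapping pairs: R1 & R4, R2 & R3, R2 & R5, R3 & R4, R3 & R5 — 5 in total.

5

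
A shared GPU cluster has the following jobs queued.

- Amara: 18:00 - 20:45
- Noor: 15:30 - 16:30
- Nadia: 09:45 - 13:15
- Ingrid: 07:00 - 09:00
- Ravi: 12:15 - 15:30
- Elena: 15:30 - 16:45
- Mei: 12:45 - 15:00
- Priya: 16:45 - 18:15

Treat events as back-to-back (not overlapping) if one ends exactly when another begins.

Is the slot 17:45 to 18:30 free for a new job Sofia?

No — it overlaps Amara, Priya

Ingrid: ends 09:00 at or before Sofia starts 17:45 → clear.
Nadia: ends 13:15 at or before Sofia starts 17:45 → clear.
Ravi: ends 15:30 at or before Sofia starts 17:45 → clear.
Mei: ends 15:00 at or before Sofia starts 17:45 → clear.
Noor: ends 16:30 at or before Sofia starts 17:45 → clear.
Elena: ends 16:45 at or before Sofia starts 17:45 → clear.
Priya: starts 16:45 before Sofia ends 18:30, and ends 18:15 after Sofia starts 17:45 → overlap.
Amara: starts 18:00 before Sofia ends 18:30, and ends 20:45 after Sofia starts 17:45 → overlap.
Sofia overlaps Amara, Priya.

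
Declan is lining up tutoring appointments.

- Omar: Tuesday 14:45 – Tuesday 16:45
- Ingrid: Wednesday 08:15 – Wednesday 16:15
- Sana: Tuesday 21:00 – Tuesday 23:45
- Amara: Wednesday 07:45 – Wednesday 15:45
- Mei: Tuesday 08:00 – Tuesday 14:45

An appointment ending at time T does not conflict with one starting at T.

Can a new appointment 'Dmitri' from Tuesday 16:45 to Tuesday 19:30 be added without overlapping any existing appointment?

Yes — the slot is free

Mei: ends Tuesday 14:45 at or before Dmitri starts Tuesday 16:45 → clear.
Omar: ends Tuesday 16:45 at or before Dmitri starts Tuesday 16:45 → clear.
Sana: starts Tuesday 21:00 at or after Dmitri ends Tuesday 19:30 → clear.
Amara: starts Wednesday 07:45 at or after Dmitri ends Tuesday 19:30 → clear.
Ingrid: starts Wednesday 08:15 at or after Dmitri ends Tuesday 19:30 → clear.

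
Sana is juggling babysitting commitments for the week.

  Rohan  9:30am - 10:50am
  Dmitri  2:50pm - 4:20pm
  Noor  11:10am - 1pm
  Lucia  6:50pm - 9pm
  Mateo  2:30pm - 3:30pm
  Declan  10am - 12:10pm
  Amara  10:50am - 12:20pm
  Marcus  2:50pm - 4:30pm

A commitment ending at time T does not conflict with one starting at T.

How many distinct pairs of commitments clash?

7

Two intervals overlap when each starts before the other ends.
Sorted by start: Rohan, Declan, Amara, Noor, Mateo, Marcus, Dmitri, Lucia.
Declan starts before Rohan ends → Rohan and Declan overlap.
Amara starts exactly when Rohan ends (back-to-back, no overlap), so Rohan has no further overlaps.
Amara starts before Declan ends → Declan and Amara overlap.
Noor starts before Declan ends → Declan and Noor overlap.
Mateo starts after Declan ends, so Declan has no further overlaps.
Noor starts before Amara ends → Amara and Noor overlap.
Mateo starts after Amara ends, so Amara has no further overlaps.
Mateo starts after Noor ends, so Noor has no further overlaps.
Marcus starts before Mateo ends → Mateo and Marcus overlap.
Dmitri starts before Mateo ends → Mateo and Dmitri overlap.
Lucia starts after Mateo ends.
Dmitri starts before Marcus ends → Marcus and Dmitri overlap.
Lucia starts after Marcus ends.
Lucia starts after Dmitri ends.
Overlapping pairs: Amara & Declan, Amara & Noor, Declan & Noor, Declan & Rohan, Dmitri & Marcus, Dmitri & Mateo, Marcus & Mateo — 7 in total.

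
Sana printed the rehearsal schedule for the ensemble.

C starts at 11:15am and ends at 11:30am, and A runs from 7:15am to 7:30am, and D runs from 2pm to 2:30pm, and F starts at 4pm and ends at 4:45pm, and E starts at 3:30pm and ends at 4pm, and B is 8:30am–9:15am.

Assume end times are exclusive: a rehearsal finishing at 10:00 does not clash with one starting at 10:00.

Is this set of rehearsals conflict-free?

Sorted by start: A, B, C, D, E, F.
B starts after A ends; A is clear from here.
C starts after B ends; B is clear from here.
D starts after C ends; C is clear from here.
E starts after D ends; D is clear from here.
F starts exactly when E ends (back-to-back, no overlap).
Every pair is clear; the schedule has no overlaps.

Yes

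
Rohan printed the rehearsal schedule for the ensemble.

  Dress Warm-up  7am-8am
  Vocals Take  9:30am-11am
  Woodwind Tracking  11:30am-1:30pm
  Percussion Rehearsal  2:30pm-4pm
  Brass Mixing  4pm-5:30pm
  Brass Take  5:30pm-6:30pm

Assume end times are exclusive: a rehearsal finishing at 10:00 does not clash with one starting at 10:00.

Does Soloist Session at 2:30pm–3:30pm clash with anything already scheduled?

Yes — it overlaps Percussion Rehearsal

Dress Warm-up: ends 8am at or before Soloist Session starts 2:30pm → clear.
Vocals Take: ends 11am at or before Soloist Session starts 2:30pm → clear.
Woodwind Tracking: ends 1:30pm at or before Soloist Session starts 2:30pm → clear.
Percussion Rehearsal: starts 2:30pm before Soloist Session ends 3:30pm, and ends 4pm after Soloist Session starts 2:30pm → overlap.
Brass Mixing: starts 4pm at or after Soloist Session ends 3:30pm → clear.
Brass Take: starts 5:30pm at or after Soloist Session ends 3:30pm → clear.
Soloist Session overlaps Percussion Rehearsal.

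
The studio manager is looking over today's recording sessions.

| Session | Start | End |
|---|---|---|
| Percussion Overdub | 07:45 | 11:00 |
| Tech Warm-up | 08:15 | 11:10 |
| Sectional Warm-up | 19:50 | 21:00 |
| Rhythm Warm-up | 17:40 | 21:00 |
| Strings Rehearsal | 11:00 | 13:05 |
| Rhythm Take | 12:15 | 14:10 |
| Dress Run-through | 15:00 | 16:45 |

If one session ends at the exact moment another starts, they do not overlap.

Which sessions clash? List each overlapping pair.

Sorted by start: Percussion Overdub, Tech Warm-up, Strings Rehearsal, Rhythm Take, Dress Run-through, Rhythm Warm-up, Sectional Warm-up.
Tech Warm-up starts before Percussion Overdub ends → Percussion Overdub and Tech Warm-up overlap.
Strings Rehearsal starts exactly when Percussion Overdub ends (back-to-back, no overlap) — done with Percussion Overdub.
Strings Rehearsal starts before Tech Warm-up ends → Tech Warm-up and Strings Rehearsal overlap.
Rhythm Take starts after Tech Warm-up ends — done with Tech Warm-up.
Rhythm Take starts before Strings Rehearsal ends → Strings Rehearsal and Rhythm Take overlap.
Dress Run-through starts after Strings Rehearsal ends — done with Strings Rehearsal.
Dress Run-through starts after Rhythm Take ends — done with Rhythm Take.
Rhythm Warm-up starts after Dress Run-through ends — done with Dress Run-through.
Sectional Warm-up starts before Rhythm Warm-up ends → Rhythm Warm-up and Sectional Warm-up overlap.

Percussion Overdub & Tech Warm-up, Rhythm Take & Strings Rehearsal, Rhythm Warm-up & Sectional Warm-up, Strings Rehearsal & Tech Warm-up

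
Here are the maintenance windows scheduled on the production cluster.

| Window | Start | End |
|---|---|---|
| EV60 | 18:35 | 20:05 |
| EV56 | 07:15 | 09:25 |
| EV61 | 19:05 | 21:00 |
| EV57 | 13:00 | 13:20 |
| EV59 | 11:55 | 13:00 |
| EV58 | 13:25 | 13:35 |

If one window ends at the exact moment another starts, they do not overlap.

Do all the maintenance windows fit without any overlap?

Check each pair: they overlap iff neither finishes before the other starts.
Sorted by start: EV56, EV59, EV57, EV58, EV60, EV61.
EV59 starts after EV56 ends — done with EV56.
EV57 starts exactly when EV59 ends (back-to-back, no overlap) — done with EV59.
EV58 starts after EV57 ends — done with EV57.
EV60 starts after EV58 ends — done with EV58.
EV61 starts before EV60 ends → EV60 and EV61 overlap.
That's a conflict, so the schedule is not conflict-free.

No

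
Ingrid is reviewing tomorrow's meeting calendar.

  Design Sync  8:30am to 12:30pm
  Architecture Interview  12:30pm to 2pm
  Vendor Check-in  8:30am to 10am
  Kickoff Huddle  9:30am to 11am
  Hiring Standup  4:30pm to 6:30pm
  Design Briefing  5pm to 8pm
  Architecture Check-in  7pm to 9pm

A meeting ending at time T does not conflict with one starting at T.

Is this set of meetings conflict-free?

No

Two intervals overlap when each starts before the other ends.
Sorted by start: Design Sync, Vendor Check-in, Kickoff Huddle, Architecture Interview, Hiring Standup, Design Briefing, Architecture Check-in.
Vendor Check-in starts before Design Sync ends → Design Sync and Vendor Check-in overlap.
That's a conflict, so the schedule is not conflict-free.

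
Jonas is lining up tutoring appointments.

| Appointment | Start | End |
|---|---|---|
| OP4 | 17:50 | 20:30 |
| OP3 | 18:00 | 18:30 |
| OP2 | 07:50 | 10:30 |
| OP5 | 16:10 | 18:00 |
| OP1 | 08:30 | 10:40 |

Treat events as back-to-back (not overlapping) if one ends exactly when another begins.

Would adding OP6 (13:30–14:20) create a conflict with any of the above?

No — it doesn't clash with anything

OP2: ends 10:30 at or before OP6 starts 13:30 → clear.
OP1: ends 10:40 at or before OP6 starts 13:30 → clear.
OP5: starts 16:10 at or after OP6 ends 14:20 → clear.
OP4: starts 17:50 at or after OP6 ends 14:20 → clear.
OP3: starts 18:00 at or after OP6 ends 14:20 → clear.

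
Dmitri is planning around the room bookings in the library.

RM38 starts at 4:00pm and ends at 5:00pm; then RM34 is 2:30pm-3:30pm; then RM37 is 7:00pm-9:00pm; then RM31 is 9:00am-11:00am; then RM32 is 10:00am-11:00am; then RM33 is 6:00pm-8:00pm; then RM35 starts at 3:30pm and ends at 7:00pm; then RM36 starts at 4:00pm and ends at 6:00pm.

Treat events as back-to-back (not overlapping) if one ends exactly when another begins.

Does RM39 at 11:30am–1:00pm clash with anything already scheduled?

No — it doesn't clash with anything

RM31: ends 11:00am at or before RM39 starts 11:30am → clear.
RM32: ends 11:00am at or before RM39 starts 11:30am → clear.
RM34: starts 2:30pm at or after RM39 ends 1:00pm → clear.
RM35: starts 3:30pm at or after RM39 ends 1:00pm → clear.
RM36: starts 4:00pm at or after RM39 ends 1:00pm → clear.
RM38: starts 4:00pm at or after RM39 ends 1:00pm → clear.
RM33: starts 6:00pm at or after RM39 ends 1:00pm → clear.
RM37: starts 7:00pm at or after RM39 ends 1:00pm → clear.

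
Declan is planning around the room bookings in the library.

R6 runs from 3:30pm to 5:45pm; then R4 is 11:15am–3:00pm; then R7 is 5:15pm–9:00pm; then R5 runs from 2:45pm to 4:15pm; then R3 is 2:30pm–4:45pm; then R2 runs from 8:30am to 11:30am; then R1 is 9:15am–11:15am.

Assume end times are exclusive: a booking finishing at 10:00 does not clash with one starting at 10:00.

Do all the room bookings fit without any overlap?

No

Sorted by start: R2, R1, R4, R3, R5, R6, R7.
R1 starts before R2 ends → R2 and R1 overlap.
That's a conflict, so the schedule is not conflict-free.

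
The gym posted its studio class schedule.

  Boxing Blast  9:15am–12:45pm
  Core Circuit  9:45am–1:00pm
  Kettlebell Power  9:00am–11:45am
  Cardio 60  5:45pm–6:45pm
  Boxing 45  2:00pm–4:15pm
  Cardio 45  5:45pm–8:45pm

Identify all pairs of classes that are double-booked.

Two intervals overlap when each starts before the other ends.
Sorted by start: Kettlebell Power, Boxing Blast, Core Circuit, Boxing 45, Cardio 60, Cardio 45.
Boxing Blast starts before Kettlebell Power ends → Kettlebell Power and Boxing Blast overlap.
Core Circuit starts before Kettlebell Power ends → Kettlebell Power and Core Circuit overlap.
Boxing 45 starts after Kettlebell Power ends, so Kettlebell Power has no further overlaps.
Core Circuit starts before Boxing Blast ends → Boxing Blast and Core Circuit overlap.
Boxing 45 starts after Boxing Blast ends, so Boxing Blast has no further overlaps.
Boxing 45 starts after Core Circuit ends, so Core Circuit has no further overlaps.
Cardio 60 starts after Boxing 45 ends, so Boxing 45 has no further overlaps.
Cardio 45 starts before Cardio 60 ends → Cardio 60 and Cardio 45 overlap.

Boxing Blast & Core Circuit, Boxing Blast & Kettlebell Power, Cardio 45 & Cardio 60, Core Circuit & Kettlebell Power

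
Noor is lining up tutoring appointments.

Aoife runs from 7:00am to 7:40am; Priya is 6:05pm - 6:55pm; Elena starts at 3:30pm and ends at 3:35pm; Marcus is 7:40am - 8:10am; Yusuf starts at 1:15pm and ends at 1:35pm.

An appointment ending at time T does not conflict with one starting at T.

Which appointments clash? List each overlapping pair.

Sorted by start: Aoife, Marcus, Yusuf, Elena, Priya.
Marcus starts exactly when Aoife ends (back-to-back, no overlap), so nothing later overlaps Aoife either.
Yusuf starts after Marcus ends, so nothing later overlaps Marcus either.
Elena starts after Yusuf ends, so nothing later overlaps Yusuf either.
Priya starts after Elena ends.

none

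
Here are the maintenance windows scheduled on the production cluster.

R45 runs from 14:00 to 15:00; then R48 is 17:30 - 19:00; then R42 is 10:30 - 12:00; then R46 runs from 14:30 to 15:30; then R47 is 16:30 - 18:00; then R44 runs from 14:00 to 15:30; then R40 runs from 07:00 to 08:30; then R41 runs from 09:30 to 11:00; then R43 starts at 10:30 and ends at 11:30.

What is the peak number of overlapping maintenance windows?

3

Walk through starts and ends in time order (an end at T is processed before a start at T):
07:00 start R40 → 1
08:30 end R40 → 0
09:30 start R41 → 1
10:30 start R42 → 2
10:30 start R43 → 3
11:00 end R41 → 2
11:30 end R43 → 1
12:00 end R42 → 0
14:00 start R44 → 1
14:00 start R45 → 2
14:30 start R46 → 3
15:00 end R45 → 2
15:30 end R44 → 1
15:30 end R46 → 0
16:30 start R47 → 1
17:30 start R48 → 2
18:00 end R47 → 1
19:00 end R48 → 0
Peak is 3, at 10:30 (R41, R42, R43).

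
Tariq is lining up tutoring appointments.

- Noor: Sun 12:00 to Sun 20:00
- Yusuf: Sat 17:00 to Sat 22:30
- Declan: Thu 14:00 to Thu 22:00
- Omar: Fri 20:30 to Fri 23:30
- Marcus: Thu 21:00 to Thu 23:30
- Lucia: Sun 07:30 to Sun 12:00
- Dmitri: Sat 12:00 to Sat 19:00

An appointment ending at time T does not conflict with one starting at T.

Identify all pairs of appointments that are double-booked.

Sorted by start: Declan, Marcus, Omar, Dmitri, Yusuf, Lucia, Noor.
Marcus starts before Declan ends → Declan and Marcus overlap.
Omar starts after Declan ends — done with Declan.
Omar starts after Marcus ends — done with Marcus.
Dmitri starts after Omar ends — done with Omar.
Yusuf starts before Dmitri ends → Dmitri and Yusuf overlap.
Lucia starts after Dmitri ends — done with Dmitri.
Lucia starts after Yusuf ends — done with Yusuf.
Noor starts exactly when Lucia ends (back-to-back, no overlap).

Declan & Marcus, Dmitri & Yusuf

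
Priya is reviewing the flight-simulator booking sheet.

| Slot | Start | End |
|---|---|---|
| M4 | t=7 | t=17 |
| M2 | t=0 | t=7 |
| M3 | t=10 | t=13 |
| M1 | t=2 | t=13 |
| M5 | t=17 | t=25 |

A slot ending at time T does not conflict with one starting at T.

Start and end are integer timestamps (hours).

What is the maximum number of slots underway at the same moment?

Walk through starts and ends in time order (an end at T is processed before a start at T):
t=0 start M2 → 1
t=2 start M1 → 2
t=7 end M2 → 1
t=7 start M4 → 2
t=10 start M3 → 3
t=13 end M1 → 2
t=13 end M3 → 1
t=17 end M4 → 0
t=17 start M5 → 1
t=25 end M5 → 0
Peak is 3, at t=10 (M1, M3, M4).

3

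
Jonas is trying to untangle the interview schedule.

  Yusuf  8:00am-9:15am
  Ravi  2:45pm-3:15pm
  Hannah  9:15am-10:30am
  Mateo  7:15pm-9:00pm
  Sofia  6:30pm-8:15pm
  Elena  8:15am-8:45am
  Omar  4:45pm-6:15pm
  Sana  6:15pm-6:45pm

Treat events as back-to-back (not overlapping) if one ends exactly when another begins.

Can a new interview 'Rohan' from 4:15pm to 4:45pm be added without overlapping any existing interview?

Yusuf: ends 9:15am at or before Rohan starts 4:15pm → clear.
Elena: ends 8:45am at or before Rohan starts 4:15pm → clear.
Hannah: ends 10:30am at or before Rohan starts 4:15pm → clear.
Ravi: ends 3:15pm at or before Rohan starts 4:15pm → clear.
Omar: starts 4:45pm at or after Rohan ends 4:45pm → clear.
Sana: starts 6:15pm at or after Rohan ends 4:45pm → clear.
Sofia: starts 6:30pm at or after Rohan ends 4:45pm → clear.
Mateo: starts 7:15pm at or after Rohan ends 4:45pm → clear.

Yes — the slot is free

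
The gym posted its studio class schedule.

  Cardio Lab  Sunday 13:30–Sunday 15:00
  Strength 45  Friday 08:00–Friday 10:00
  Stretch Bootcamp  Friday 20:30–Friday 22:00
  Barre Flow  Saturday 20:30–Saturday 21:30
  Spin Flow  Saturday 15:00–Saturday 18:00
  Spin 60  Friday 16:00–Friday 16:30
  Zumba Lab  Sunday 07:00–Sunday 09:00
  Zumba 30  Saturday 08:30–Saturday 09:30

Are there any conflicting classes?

Check each pair: they overlap iff neither finishes before the other starts.
Sorted by start: Strength 45, Spin 60, Stretch Bootcamp, Zumba 30, Spin Flow, Barre Flow, Zumba Lab, Cardio Lab.
Spin 60 starts after Strength 45 ends; Strength 45 is clear from here.
Stretch Bootcamp starts after Spin 60 ends; Spin 60 is clear from here.
Zumba 30 starts after Stretch Bootcamp ends; Stretch Bootcamp is clear from here.
Spin Flow starts after Zumba 30 ends; Zumba 30 is clear from here.
Barre Flow starts after Spin Flow ends; Spin Flow is clear from here.
Zumba Lab starts after Barre Flow ends; Barre Flow is clear from here.
Cardio Lab starts after Zumba Lab ends.
Every pair is clear; the schedule has no overlaps.

No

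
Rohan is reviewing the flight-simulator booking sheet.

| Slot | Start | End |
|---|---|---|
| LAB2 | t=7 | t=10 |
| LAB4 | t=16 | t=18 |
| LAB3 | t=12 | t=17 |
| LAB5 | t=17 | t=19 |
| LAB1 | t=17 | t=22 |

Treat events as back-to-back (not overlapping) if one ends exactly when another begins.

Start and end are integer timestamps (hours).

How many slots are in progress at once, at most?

Sort all start/end points and keep a running count:
t=7 start LAB2 → 1
t=10 end LAB2 → 0
t=12 start LAB3 → 1
t=16 start LAB4 → 2
t=17 end LAB3 → 1
t=17 start LAB1 → 2
t=17 start LAB5 → 3
t=18 end LAB4 → 2
t=19 end LAB5 → 1
t=22 end LAB1 → 0
Peak is 3, at t=17 (LAB1, LAB4, LAB5).

3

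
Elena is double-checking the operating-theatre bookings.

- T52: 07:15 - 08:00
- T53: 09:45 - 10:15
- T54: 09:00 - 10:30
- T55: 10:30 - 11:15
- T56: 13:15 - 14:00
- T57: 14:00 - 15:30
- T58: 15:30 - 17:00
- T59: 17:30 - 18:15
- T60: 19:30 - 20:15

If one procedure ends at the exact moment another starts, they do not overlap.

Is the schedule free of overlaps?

Check each pair: they overlap iff neither finishes before the other starts.
Sorted by start: T52, T54, T53, T55, T56, T57, T58, T59, T60.
T54 starts after T52 ends; T52 is clear from here.
T53 starts before T54 ends → T54 and T53 overlap.
That's a conflict, so the schedule is not conflict-free.

No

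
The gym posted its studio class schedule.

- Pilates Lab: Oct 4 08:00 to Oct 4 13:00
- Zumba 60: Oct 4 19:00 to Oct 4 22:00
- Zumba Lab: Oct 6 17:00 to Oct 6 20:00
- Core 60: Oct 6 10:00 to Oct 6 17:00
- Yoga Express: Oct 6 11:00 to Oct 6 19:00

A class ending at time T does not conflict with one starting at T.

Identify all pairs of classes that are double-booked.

Sorted by start: Pilates Lab, Zumba 60, Core 60, Yoga Express, Zumba Lab.
Zumba 60 starts after Pilates Lab ends; Pilates Lab is clear from here.
Core 60 starts after Zumba 60 ends; Zumba 60 is clear from here.
Yoga Express starts before Core 60 ends → Core 60 and Yoga Express overlap.
Zumba Lab starts exactly when Core 60 ends (back-to-back, no overlap).
Zumba Lab starts before Yoga Express ends → Yoga Express and Zumba Lab overlap.

Core 60 & Yoga Express, Yoga Express & Zumba Lab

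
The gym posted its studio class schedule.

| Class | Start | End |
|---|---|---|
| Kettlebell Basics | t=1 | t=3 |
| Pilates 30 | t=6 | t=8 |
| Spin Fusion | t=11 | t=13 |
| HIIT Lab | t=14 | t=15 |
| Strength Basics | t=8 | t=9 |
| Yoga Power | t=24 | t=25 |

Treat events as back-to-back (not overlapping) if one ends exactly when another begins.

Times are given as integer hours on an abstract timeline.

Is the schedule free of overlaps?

Sorted by start: Kettlebell Basics, Pilates 30, Strength Basics, Spin Fusion, HIIT Lab, Yoga Power.
Pilates 30 starts after Kettlebell Basics ends, so Kettlebell Basics has no further overlaps.
Strength Basics starts exactly when Pilates 30 ends (back-to-back, no overlap), so Pilates 30 has no further overlaps.
Spin Fusion starts after Strength Basics ends, so Strength Basics has no further overlaps.
HIIT Lab starts after Spin Fusion ends, so Spin Fusion has no further overlaps.
Yoga Power starts after HIIT Lab ends.
Every pair is clear; the schedule has no overlaps.

Yes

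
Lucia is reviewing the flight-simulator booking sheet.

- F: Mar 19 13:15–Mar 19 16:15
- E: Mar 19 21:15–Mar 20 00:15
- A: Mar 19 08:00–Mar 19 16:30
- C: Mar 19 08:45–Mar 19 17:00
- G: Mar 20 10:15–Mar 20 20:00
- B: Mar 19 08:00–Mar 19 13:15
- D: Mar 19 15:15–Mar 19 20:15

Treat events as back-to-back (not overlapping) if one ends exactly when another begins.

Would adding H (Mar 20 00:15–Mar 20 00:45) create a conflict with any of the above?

A: ends Mar 19 16:30 at or before H starts Mar 20 00:15 → clear.
B: ends Mar 19 13:15 at or before H starts Mar 20 00:15 → clear.
C: ends Mar 19 17:00 at or before H starts Mar 20 00:15 → clear.
F: ends Mar 19 16:15 at or before H starts Mar 20 00:15 → clear.
D: ends Mar 19 20:15 at or before H starts Mar 20 00:15 → clear.
E: ends Mar 20 00:15 at or before H starts Mar 20 00:15 → clear.
G: starts Mar 20 10:15 at or after H ends Mar 20 00:45 → clear.

No — it doesn't clash with anything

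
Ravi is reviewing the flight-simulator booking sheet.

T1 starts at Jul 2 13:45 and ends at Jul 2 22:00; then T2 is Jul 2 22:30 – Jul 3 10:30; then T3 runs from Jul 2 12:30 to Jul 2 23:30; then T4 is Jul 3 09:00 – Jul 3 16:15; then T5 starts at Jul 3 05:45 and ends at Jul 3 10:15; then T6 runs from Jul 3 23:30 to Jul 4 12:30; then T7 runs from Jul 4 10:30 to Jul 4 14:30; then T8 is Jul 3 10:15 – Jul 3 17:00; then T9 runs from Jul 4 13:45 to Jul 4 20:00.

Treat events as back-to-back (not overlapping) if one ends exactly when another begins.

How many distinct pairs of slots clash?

9

Two intervals overlap when each starts before the other ends.
Sorted by start: T3, T1, T2, T5, T4, T8, T6, T7, T9.
T1 starts before T3 ends → T3 and T1 overlap.
T2 starts before T3 ends → T3 and T2 overlap.
T5 starts after T3 ends; T3 is clear from here.
T2 starts after T1 ends; T1 is clear from here.
T5 starts before T2 ends → T2 and T5 overlap.
T4 starts before T2 ends → T2 and T4 overlap.
T8 starts before T2 ends → T2 and T8 overlap.
T6 starts after T2 ends; T2 is clear from here.
T4 starts before T5 ends → T5 and T4 overlap.
T8 starts exactly when T5 ends (back-to-back, no overlap); T5 is clear from here.
T8 starts before T4 ends → T4 and T8 overlap.
T6 starts after T4 ends; T4 is clear from here.
T6 starts after T8 ends; T8 is clear from here.
T7 starts before T6 ends → T6 and T7 overlap.
T9 starts after T6 ends.
T9 starts before T7 ends → T7 and T9 overlap.
Overlapping pairs: T1 & T3, T2 & T3, T2 & T4, T2 & T5, T2 & T8, T4 & T5, T4 & T8, T6 & T7, T7 & T9 — 9 in total.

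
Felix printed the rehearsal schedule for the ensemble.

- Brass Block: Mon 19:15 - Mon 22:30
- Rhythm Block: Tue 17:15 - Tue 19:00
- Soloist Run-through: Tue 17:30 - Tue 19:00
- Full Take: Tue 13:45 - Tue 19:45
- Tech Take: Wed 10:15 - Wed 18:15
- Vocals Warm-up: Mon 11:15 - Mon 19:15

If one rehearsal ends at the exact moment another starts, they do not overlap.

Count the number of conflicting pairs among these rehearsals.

3

Sorted by start: Vocals Warm-up, Brass Block, Full Take, Rhythm Block, Soloist Run-through, Tech Take.
Brass Block starts exactly when Vocals Warm-up ends (back-to-back, no overlap); Vocals Warm-up is clear from here.
Full Take starts after Brass Block ends; Brass Block is clear from here.
Rhythm Block starts before Full Take ends → Full Take and Rhythm Block overlap.
Soloist Run-through starts before Full Take ends → Full Take and Soloist Run-through overlap.
Tech Take starts after Full Take ends.
Soloist Run-through starts before Rhythm Block ends → Rhythm Block and Soloist Run-through overlap.
Tech Take starts after Rhythm Block ends.
Tech Take starts after Soloist Run-through ends.
Overlapping pairs: Full Take & Rhythm Block, Full Take & Soloist Run-through, Rhythm Block & Soloist Run-through — 3 in total.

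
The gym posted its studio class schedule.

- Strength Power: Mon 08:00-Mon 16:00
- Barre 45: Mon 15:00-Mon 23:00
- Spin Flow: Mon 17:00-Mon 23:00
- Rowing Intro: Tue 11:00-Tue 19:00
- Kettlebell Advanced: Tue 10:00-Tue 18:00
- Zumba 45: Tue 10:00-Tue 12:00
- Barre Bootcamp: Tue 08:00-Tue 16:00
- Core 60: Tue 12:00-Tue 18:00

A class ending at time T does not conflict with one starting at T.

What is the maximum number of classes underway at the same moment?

Sort all start/end points and keep a running count:
Mon 08:00 start Strength Power → 1
Mon 15:00 start Barre 45 → 2
Mon 16:00 end Strength Power → 1
Mon 17:00 start Spin Flow → 2
Mon 23:00 end Barre 45 → 1
Mon 23:00 end Spin Flow → 0
Tue 08:00 start Barre Bootcamp → 1
Tue 10:00 start Kettlebell Advanced → 2
Tue 10:00 start Zumba 45 → 3
Tue 11:00 start Rowing Intro → 4
Tue 12:00 end Zumba 45 → 3
Tue 12:00 start Core 60 → 4
Tue 16:00 end Barre Bootcamp → 3
Tue 18:00 end Core 60 → 2
Tue 18:00 end Kettlebell Advanced → 1
Tue 19:00 end Rowing Intro → 0
Peak is 4, at Tue 11:00 (Barre Bootcamp, Kettlebell Advanced, Rowing Intro, Zumba 45).

4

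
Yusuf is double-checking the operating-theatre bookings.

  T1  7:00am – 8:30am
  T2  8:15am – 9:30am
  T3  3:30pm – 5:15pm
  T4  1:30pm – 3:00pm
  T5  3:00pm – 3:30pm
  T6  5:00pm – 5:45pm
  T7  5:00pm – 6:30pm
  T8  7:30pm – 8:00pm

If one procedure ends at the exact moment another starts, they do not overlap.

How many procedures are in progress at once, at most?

Sort all start/end points and keep a running count:
7:00am start T1 → 1
8:15am start T2 → 2
8:30am end T1 → 1
9:30am end T2 → 0
1:30pm start T4 → 1
3:00pm end T4 → 0
3:00pm start T5 → 1
3:30pm end T5 → 0
3:30pm start T3 → 1
5:00pm start T6 → 2
5:00pm start T7 → 3
5:15pm end T3 → 2
5:45pm end T6 → 1
6:30pm end T7 → 0
7:30pm start T8 → 1
8:00pm end T8 → 0
Peak is 3, at 5:00pm (T3, T6, T7).

3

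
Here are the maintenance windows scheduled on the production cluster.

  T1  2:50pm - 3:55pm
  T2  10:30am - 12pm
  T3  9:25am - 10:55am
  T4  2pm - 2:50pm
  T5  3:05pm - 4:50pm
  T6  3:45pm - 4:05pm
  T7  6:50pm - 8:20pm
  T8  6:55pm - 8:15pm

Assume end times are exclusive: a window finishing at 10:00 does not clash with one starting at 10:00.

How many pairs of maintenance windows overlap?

5

Sorted by start: T3, T2, T4, T1, T5, T6, T7, T8.
T2 starts before T3 ends → T3 and T2 overlap.
T4 starts after T3 ends, so nothing later overlaps T3 either.
T4 starts after T2 ends, so nothing later overlaps T2 either.
T1 starts exactly when T4 ends (back-to-back, no overlap), so nothing later overlaps T4 either.
T5 starts before T1 ends → T1 and T5 overlap.
T6 starts before T1 ends → T1 and T6 overlap.
T7 starts after T1 ends, so nothing later overlaps T1 either.
T6 starts before T5 ends → T5 and T6 overlap.
T7 starts after T5 ends, so nothing later overlaps T5 either.
T7 starts after T6 ends, so nothing later overlaps T6 either.
T8 starts before T7 ends → T7 and T8 overlap.
Overlapping pairs: T1 & T5, T1 & T6, T2 & T3, T5 & T6, T7 & T8 — 5 in total.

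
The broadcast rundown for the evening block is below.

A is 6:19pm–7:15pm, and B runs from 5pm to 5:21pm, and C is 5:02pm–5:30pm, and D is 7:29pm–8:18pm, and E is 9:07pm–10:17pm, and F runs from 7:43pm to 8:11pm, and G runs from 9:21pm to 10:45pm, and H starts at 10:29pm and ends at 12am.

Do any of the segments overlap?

Yes

Two intervals overlap when each starts before the other ends.
Sorted by start: B, C, A, D, F, E, G, H.
C starts before B ends → B and C overlap.
That's a conflict, so the schedule is not conflict-free.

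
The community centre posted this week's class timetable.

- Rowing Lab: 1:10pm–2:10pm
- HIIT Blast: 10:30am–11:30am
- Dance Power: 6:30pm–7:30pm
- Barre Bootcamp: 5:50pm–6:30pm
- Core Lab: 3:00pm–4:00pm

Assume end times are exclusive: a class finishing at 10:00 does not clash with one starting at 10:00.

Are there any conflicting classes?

Sorted by start: HIIT Blast, Rowing Lab, Core Lab, Barre Bootcamp, Dance Power.
Rowing Lab starts after HIIT Blast ends, so HIIT Blast has no further overlaps.
Core Lab starts after Rowing Lab ends, so Rowing Lab has no further overlaps.
Barre Bootcamp starts after Core Lab ends, so Core Lab has no further overlaps.
Dance Power starts exactly when Barre Bootcamp ends (back-to-back, no overlap).
Every pair is clear; the schedule has no overlaps.

No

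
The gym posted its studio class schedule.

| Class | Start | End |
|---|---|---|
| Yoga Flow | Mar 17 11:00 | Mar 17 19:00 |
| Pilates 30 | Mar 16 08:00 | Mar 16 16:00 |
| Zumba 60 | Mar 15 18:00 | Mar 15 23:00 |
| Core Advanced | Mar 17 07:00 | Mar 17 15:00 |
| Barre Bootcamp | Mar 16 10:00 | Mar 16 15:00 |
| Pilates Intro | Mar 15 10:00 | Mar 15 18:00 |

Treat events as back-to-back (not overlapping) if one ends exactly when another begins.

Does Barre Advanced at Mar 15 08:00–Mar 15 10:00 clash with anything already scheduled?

Pilates Intro: starts Mar 15 10:00 at or after Barre Advanced ends Mar 15 10:00 → clear.
Zumba 60: starts Mar 15 18:00 at or after Barre Advanced ends Mar 15 10:00 → clear.
Pilates 30: starts Mar 16 08:00 at or after Barre Advanced ends Mar 15 10:00 → clear.
Barre Bootcamp: starts Mar 16 10:00 at or after Barre Advanced ends Mar 15 10:00 → clear.
Core Advanced: starts Mar 17 07:00 at or after Barre Advanced ends Mar 15 10:00 → clear.
Yoga Flow: starts Mar 17 11:00 at or after Barre Advanced ends Mar 15 10:00 → clear.

No — it doesn't clash with anything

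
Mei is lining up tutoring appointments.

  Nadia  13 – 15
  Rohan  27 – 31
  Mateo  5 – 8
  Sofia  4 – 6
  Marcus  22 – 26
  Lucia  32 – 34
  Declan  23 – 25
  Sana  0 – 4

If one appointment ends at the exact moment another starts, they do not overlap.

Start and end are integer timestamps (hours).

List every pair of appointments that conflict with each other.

Sorted by start: Sana, Sofia, Mateo, Nadia, Marcus, Declan, Rohan, Lucia.
Sofia starts exactly when Sana ends (back-to-back, no overlap), so Sana has no further overlaps.
Mateo starts before Sofia ends → Sofia and Mateo overlap.
Nadia starts after Sofia ends, so Sofia has no further overlaps.
Nadia starts after Mateo ends, so Mateo has no further overlaps.
Marcus starts after Nadia ends, so Nadia has no further overlaps.
Declan starts before Marcus ends → Marcus and Declan overlap.
Rohan starts after Marcus ends, so Marcus has no further overlaps.
Rohan starts after Declan ends, so Declan has no further overlaps.
Lucia starts after Rohan ends.

Declan & Marcus, Mateo & Sofia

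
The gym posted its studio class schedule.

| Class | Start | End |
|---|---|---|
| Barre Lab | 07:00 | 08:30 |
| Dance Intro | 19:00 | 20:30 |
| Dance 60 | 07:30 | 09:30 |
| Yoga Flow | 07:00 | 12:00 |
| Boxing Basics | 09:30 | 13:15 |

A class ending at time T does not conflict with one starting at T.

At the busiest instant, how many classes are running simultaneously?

Sort all start/end points and keep a running count:
07:00 start Barre Lab → 1
07:00 start Yoga Flow → 2
07:30 start Dance 60 → 3
08:30 end Barre Lab → 2
09:30 end Dance 60 → 1
09:30 start Boxing Basics → 2
12:00 end Yoga Flow → 1
13:15 end Boxing Basics → 0
19:00 start Dance Intro → 1
20:30 end Dance Intro → 0
Peak is 3, at 07:30 (Barre Lab, Dance 60, Yoga Flow).

3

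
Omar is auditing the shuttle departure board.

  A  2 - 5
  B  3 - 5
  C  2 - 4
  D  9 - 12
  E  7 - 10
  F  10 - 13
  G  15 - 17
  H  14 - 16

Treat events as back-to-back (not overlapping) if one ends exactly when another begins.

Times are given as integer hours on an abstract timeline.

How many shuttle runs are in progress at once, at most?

3

Sort all start/end points and keep a running count:
2 start A → 1
2 start C → 2
3 start B → 3
4 end C → 2
5 end A → 1
5 end B → 0
7 start E → 1
9 start D → 2
10 end E → 1
10 start F → 2
12 end D → 1
13 end F → 0
14 start H → 1
15 start G → 2
16 end H → 1
17 end G → 0
Peak is 3, at 3 (A, B, C).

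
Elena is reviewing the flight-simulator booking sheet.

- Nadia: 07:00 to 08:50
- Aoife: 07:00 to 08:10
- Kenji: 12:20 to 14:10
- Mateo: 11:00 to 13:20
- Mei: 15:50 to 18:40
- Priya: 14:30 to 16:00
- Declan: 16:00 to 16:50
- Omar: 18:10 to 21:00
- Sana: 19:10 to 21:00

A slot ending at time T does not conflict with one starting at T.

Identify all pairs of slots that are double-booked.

Aoife & Nadia, Declan & Mei, Kenji & Mateo, Mei & Omar, Mei & Priya, Omar & Sana

Sorted by start: Nadia, Aoife, Mateo, Kenji, Priya, Mei, Declan, Omar, Sana.
Aoife starts before Nadia ends → Nadia and Aoife overlap.
Mateo starts after Nadia ends, so Nadia has no further overlaps.
Mateo starts after Aoife ends, so Aoife has no further overlaps.
Kenji starts before Mateo ends → Mateo and Kenji overlap.
Priya starts after Mateo ends, so Mateo has no further overlaps.
Priya starts after Kenji ends, so Kenji has no further overlaps.
Mei starts before Priya ends → Priya and Mei overlap.
Declan starts exactly when Priya ends (back-to-back, no overlap), so Priya has no further overlaps.
Declan starts before Mei ends → Mei and Declan overlap.
Omar starts before Mei ends → Mei and Omar overlap.
Sana starts after Mei ends.
Omar starts after Declan ends, so Declan has no further overlaps.
Sana starts before Omar ends → Omar and Sana overlap.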